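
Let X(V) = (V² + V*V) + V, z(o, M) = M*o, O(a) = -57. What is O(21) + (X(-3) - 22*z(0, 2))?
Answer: -42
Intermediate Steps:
X(V) = V + 2*V² (X(V) = (V² + V²) + V = 2*V² + V = V + 2*V²)
O(21) + (X(-3) - 22*z(0, 2)) = -57 + (-3*(1 + 2*(-3)) - 44*0) = -57 + (-3*(1 - 6) - 22*0) = -57 + (-3*(-5) + 0) = -57 + (15 + 0) = -57 + 15 = -42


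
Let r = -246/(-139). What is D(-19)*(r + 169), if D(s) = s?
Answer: -451003/139 ≈ -3244.6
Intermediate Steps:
r = 246/139 (r = -246*(-1/139) = 246/139 ≈ 1.7698)
D(-19)*(r + 169) = -19*(246/139 + 169) = -19*23737/139 = -451003/139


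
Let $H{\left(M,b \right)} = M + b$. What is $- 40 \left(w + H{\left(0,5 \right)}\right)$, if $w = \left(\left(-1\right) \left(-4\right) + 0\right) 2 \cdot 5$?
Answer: $-1800$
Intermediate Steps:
$w = 40$ ($w = \left(4 + 0\right) 10 = 4 \cdot 10 = 40$)
$- 40 \left(w + H{\left(0,5 \right)}\right) = - 40 \left(40 + \left(0 + 5\right)\right) = - 40 \left(40 + 5\right) = \left(-40\right) 45 = -1800$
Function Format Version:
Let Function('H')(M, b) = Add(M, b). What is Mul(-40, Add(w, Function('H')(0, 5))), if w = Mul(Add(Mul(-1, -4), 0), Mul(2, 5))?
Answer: -1800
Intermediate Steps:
w = 40 (w = Mul(Add(4, 0), 10) = Mul(4, 10) = 40)
Mul(-40, Add(w, Function('H')(0, 5))) = Mul(-40, Add(40, Add(0, 5))) = Mul(-40, Add(40, 5)) = Mul(-40, 45) = -1800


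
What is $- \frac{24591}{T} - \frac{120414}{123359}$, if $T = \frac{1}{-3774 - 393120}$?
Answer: $\frac{1203986350728672}{123359} \approx 9.76 \cdot 10^{9}$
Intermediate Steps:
$T = - \frac{1}{396894}$ ($T = \frac{1}{-396894} = - \frac{1}{396894} \approx -2.5196 \cdot 10^{-6}$)
$- \frac{24591}{T} - \frac{120414}{123359} = - \frac{24591}{- \frac{1}{396894}} - \frac{120414}{123359} = \left(-24591\right) \left(-396894\right) - \frac{120414}{123359} = 9760020354 - \frac{120414}{123359} = \frac{1203986350728672}{123359}$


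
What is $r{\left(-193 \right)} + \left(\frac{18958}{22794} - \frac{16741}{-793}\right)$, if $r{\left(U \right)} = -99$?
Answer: $- \frac{696430255}{9037821} \approx -77.057$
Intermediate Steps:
$r{\left(-193 \right)} + \left(\frac{18958}{22794} - \frac{16741}{-793}\right) = -99 + \left(\frac{18958}{22794} - \frac{16741}{-793}\right) = -99 + \left(18958 \cdot \frac{1}{22794} - - \frac{16741}{793}\right) = -99 + \left(\frac{9479}{11397} + \frac{16741}{793}\right) = -99 + \frac{198314024}{9037821} = - \frac{696430255}{9037821}$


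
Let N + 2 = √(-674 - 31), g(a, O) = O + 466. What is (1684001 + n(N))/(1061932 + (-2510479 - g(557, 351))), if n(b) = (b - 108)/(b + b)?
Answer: -2387914343/2055198152 - 27*I*√705/513799538 ≈ -1.1619 - 1.3953e-6*I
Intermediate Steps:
g(a, O) = 466 + O
N = -2 + I*√705 (N = -2 + √(-674 - 31) = -2 + √(-705) = -2 + I*√705 ≈ -2.0 + 26.552*I)
n(b) = (-108 + b)/(2*b) (n(b) = (-108 + b)/((2*b)) = (-108 + b)*(1/(2*b)) = (-108 + b)/(2*b))
(1684001 + n(N))/(1061932 + (-2510479 - g(557, 351))) = (1684001 + (-108 + (-2 + I*√705))/(2*(-2 + I*√705)))/(1061932 + (-2510479 - (466 + 351))) = (1684001 + (-110 + I*√705)/(2*(-2 + I*√705)))/(1061932 + (-2510479 - 1*817)) = (1684001 + (-110 + I*√705)/(2*(-2 + I*√705)))/(1061932 + (-2510479 - 817)) = (1684001 + (-110 + I*√705)/(2*(-2 + I*√705)))/(1061932 - 2511296) = (1684001 + (-110 + I*√705)/(2*(-2 + I*√705)))/(-1449364) = (1684001 + (-110 + I*√705)/(2*(-2 + I*√705)))*(-1/1449364) = -1684001/1449364 - (-110 + I*√705)/(2898728*(-2 + I*√705))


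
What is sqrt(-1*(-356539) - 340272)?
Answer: sqrt(16267) ≈ 127.54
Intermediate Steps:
sqrt(-1*(-356539) - 340272) = sqrt(356539 - 340272) = sqrt(16267)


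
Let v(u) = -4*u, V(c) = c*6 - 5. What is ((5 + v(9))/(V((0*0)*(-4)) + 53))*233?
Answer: -7223/48 ≈ -150.48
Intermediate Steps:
V(c) = -5 + 6*c (V(c) = 6*c - 5 = -5 + 6*c)
((5 + v(9))/(V((0*0)*(-4)) + 53))*233 = ((5 - 4*9)/((-5 + 6*((0*0)*(-4))) + 53))*233 = ((5 - 36)/((-5 + 6*(0*(-4))) + 53))*233 = -31/((-5 + 6*0) + 53)*233 = -31/((-5 + 0) + 53)*233 = -31/(-5 + 53)*233 = -31/48*233 = -7223/48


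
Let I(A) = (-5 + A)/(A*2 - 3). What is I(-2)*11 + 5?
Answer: 16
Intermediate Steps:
I(A) = (-5 + A)/(-3 + 2*A) (I(A) = (-5 + A)/(2*A - 3) = (-5 + A)/(-3 + 2*A))
I(-2)*11 + 5 = ((-5 - 2)/(-3 + 2*(-2)))*11 + 5 = (-7/(-3 - 4))*11 + 5 = (-7/(-7))*11 + 5 = -1/7*(-7)*11 + 5 = 1*11 + 5 = 11 + 5 = 16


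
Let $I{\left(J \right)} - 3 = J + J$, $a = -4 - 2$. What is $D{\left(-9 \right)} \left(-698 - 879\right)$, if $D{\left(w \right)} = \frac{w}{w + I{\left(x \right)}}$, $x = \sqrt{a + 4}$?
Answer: $- \frac{42579}{22} - \frac{14193 i \sqrt{2}}{22} \approx -1935.4 - 912.36 i$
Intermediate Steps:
$a = -6$ ($a = -4 - 2 = -6$)
$x = i \sqrt{2}$ ($x = \sqrt{-6 + 4} = \sqrt{-2} = i \sqrt{2} \approx 1.4142 i$)
$I{\left(J \right)} = 3 + 2 J$ ($I{\left(J \right)} = 3 + \left(J + J\right) = 3 + 2 J$)
$D{\left(w \right)} = \frac{w}{3 + w + 2 i \sqrt{2}}$ ($D{\left(w \right)} = \frac{w}{w + \left(3 + 2 i \sqrt{2}\right)} = \frac{w}{3 + w + 2 i \sqrt{2}}$)
$D{\left(-9 \right)} \left(-698 - 879\right) = - \frac{9}{3 - 9 + 2 i \sqrt{2}} \left(-698 - 879\right) = - \frac{9}{-6 + 2 i \sqrt{2}} \left(-1577\right) = \frac{14193}{-6 + 2 i \sqrt{2}}$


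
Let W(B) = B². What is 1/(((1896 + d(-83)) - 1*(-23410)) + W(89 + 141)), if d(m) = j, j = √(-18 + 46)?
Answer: 39103/3058089204 - √7/3058089204 ≈ 1.2786e-5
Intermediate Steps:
j = 2*√7 (j = √28 = 2*√7 ≈ 5.2915)
d(m) = 2*√7
1/(((1896 + d(-83)) - 1*(-23410)) + W(89 + 141)) = 1/(((1896 + 2*√7) - 1*(-23410)) + (89 + 141)²) = 1/(((1896 + 2*√7) + 23410) + 230²) = 1/((25306 + 2*√7) + 52900) = 1/(78206 + 2*√7)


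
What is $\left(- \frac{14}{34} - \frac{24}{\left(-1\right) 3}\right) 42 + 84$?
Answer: $\frac{6846}{17} \approx 402.71$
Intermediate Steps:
$\left(- \frac{14}{34} - \frac{24}{\left(-1\right) 3}\right) 42 + 84 = \left(\left(-14\right) \frac{1}{34} - \frac{24}{-3}\right) 42 + 84 = \left(- \frac{7}{17} - -8\right) 42 + 84 = \left(- \frac{7}{17} + 8\right) 42 + 84 = \frac{129}{17} \cdot 42 + 84 = \frac{5418}{17} + 84 = \frac{6846}{17}$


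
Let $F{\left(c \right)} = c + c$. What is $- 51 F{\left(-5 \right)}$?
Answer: $510$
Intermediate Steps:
$F{\left(c \right)} = 2 c$
$- 51 F{\left(-5 \right)} = - 51 \cdot 2 \left(-5\right) = \left(-51\right) \left(-10\right) = 510$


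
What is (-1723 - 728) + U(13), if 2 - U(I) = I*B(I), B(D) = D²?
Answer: -4646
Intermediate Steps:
U(I) = 2 - I³ (U(I) = 2 - I*I² = 2 - I³)
(-1723 - 728) + U(13) = (-1723 - 728) + (2 - 1*13³) = -2451 + (2 - 1*2197) = -2451 + (2 - 2197) = -2451 - 2195 = -4646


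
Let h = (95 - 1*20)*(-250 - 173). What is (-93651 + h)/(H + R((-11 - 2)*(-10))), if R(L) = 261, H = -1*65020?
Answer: 125376/64759 ≈ 1.9360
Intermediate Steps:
H = -65020
h = -31725 (h = (95 - 20)*(-423) = 75*(-423) = -31725)
(-93651 + h)/(H + R((-11 - 2)*(-10))) = (-93651 - 31725)/(-65020 + 261) = -125376/(-64759) = -125376*(-1/64759) = 125376/64759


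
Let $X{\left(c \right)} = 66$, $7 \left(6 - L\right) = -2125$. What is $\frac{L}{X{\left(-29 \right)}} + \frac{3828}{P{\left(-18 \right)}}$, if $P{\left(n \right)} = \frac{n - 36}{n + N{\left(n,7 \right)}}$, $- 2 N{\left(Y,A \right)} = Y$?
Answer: $\frac{26993}{42} \approx 642.69$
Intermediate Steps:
$L = \frac{2167}{7}$ ($L = 6 - - \frac{2125}{7} = 6 + \frac{2125}{7} = \frac{2167}{7} \approx 309.57$)
$N{\left(Y,A \right)} = - \frac{Y}{2}$
$P{\left(n \right)} = \frac{2 \left(-36 + n\right)}{n}$ ($P{\left(n \right)} = \frac{n - 36}{n - \frac{n}{2}} = \frac{-36 + n}{\frac{1}{2} n} = \left(-36 + n\right) \frac{2}{n} = \frac{2 \left(-36 + n\right)}{n}$)
$\frac{L}{X{\left(-29 \right)}} + \frac{3828}{P{\left(-18 \right)}} = \frac{2167}{7 \cdot 66} + \frac{3828}{2 - \frac{72}{-18}} = \frac{2167}{7} \cdot \frac{1}{66} + \frac{3828}{2 - -4} = \frac{197}{42} + \frac{3828}{2 + 4} = \frac{197}{42} + \frac{3828}{6} = \frac{197}{42} + 3828 \cdot \frac{1}{6} = \frac{197}{42} + 638 = \frac{26993}{42}$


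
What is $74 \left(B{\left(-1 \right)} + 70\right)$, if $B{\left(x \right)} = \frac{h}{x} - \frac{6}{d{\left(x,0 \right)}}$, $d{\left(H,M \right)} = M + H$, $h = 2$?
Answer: $5476$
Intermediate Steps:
$d{\left(H,M \right)} = H + M$
$B{\left(x \right)} = - \frac{4}{x}$ ($B{\left(x \right)} = \frac{2}{x} - \frac{6}{x + 0} = \frac{2}{x} - \frac{6}{x} = - \frac{4}{x}$)
$74 \left(B{\left(-1 \right)} + 70\right) = 74 \left(- \frac{4}{-1} + 70\right) = 74 \left(\left(-4\right) \left(-1\right) + 70\right) = 74 \left(4 + 70\right) = 74 \cdot 74 = 5476$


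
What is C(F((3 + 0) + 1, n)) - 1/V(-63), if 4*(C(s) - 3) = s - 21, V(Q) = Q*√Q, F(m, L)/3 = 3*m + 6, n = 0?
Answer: 45/4 - I*√7/1323 ≈ 11.25 - 0.0019998*I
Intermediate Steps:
F(m, L) = 18 + 9*m (F(m, L) = 3*(3*m + 6) = 3*(6 + 3*m) = 18 + 9*m)
V(Q) = Q^(3/2)
C(s) = -9/4 + s/4 (C(s) = 3 + (s - 21)/4 = 3 + (-21 + s)/4 = 3 + (-21/4 + s/4) = -9/4 + s/4)
C(F((3 + 0) + 1, n)) - 1/V(-63) = (-9/4 + (18 + 9*((3 + 0) + 1))/4) - 1/((-63)^(3/2)) = (-9/4 + (18 + 9*(3 + 1))/4) - 1/((-189*I*√7)) = (-9/4 + (18 + 9*4)/4) - I*√7/1323 = (-9/4 + (18 + 36)/4) - I*√7/1323 = (-9/4 + (¼)*54) - I*√7/1323 = (-9/4 + 27/2) - I*√7/1323 = 45/4 - I*√7/1323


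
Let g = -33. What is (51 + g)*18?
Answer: 324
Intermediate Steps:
(51 + g)*18 = (51 - 33)*18 = 18*18 = 324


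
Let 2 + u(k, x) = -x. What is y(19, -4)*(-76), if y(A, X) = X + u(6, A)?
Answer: 1900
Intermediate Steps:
u(k, x) = -2 - x
y(A, X) = -2 + X - A (y(A, X) = X + (-2 - A) = -2 + X - A)
y(19, -4)*(-76) = (-2 - 4 - 1*19)*(-76) = (-2 - 4 - 19)*(-76) = -25*(-76) = 1900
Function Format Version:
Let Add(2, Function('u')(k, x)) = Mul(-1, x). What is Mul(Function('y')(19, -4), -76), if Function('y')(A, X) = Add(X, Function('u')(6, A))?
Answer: 1900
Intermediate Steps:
Function('u')(k, x) = Add(-2, Mul(-1, x))
Function('y')(A, X) = Add(-2, X, Mul(-1, A)) (Function('y')(A, X) = Add(X, Add(-2, Mul(-1, A))) = Add(-2, X, Mul(-1, A)))
Mul(Function('y')(19, -4), -76) = Mul(Add(-2, -4, Mul(-1, 19)), -76) = Mul(Add(-2, -4, -19), -76) = Mul(-25, -76) = 1900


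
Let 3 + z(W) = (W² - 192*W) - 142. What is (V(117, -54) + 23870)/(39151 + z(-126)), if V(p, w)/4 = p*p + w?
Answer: 39205/39537 ≈ 0.99160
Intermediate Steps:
V(p, w) = 4*w + 4*p² (V(p, w) = 4*(p*p + w) = 4*(p² + w) = 4*(w + p²) = 4*w + 4*p²)
z(W) = -145 + W² - 192*W (z(W) = -3 + ((W² - 192*W) - 142) = -3 + (-142 + W² - 192*W) = -145 + W² - 192*W)
(V(117, -54) + 23870)/(39151 + z(-126)) = ((4*(-54) + 4*117²) + 23870)/(39151 + (-145 + (-126)² - 192*(-126))) = ((-216 + 4*13689) + 23870)/(39151 + (-145 + 15876 + 24192)) = ((-216 + 54756) + 23870)/(39151 + 39923) = (54540 + 23870)/79074 = 78410*(1/79074) = 39205/39537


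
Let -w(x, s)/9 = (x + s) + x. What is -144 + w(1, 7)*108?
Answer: -8892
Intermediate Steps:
w(x, s) = -18*x - 9*s (w(x, s) = -9*((x + s) + x) = -9*((s + x) + x) = -9*(s + 2*x) = -18*x - 9*s)
-144 + w(1, 7)*108 = -144 + (-18*1 - 9*7)*108 = -144 + (-18 - 63)*108 = -144 - 81*108 = -144 - 8748 = -8892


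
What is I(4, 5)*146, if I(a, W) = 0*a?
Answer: 0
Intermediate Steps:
I(a, W) = 0
I(4, 5)*146 = 0*146 = 0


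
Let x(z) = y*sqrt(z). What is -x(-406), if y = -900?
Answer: 900*I*sqrt(406) ≈ 18135.0*I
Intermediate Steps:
x(z) = -900*sqrt(z)
-x(-406) = -(-900)*sqrt(-406) = -(-900)*I*sqrt(406) = 900*I*sqrt(406)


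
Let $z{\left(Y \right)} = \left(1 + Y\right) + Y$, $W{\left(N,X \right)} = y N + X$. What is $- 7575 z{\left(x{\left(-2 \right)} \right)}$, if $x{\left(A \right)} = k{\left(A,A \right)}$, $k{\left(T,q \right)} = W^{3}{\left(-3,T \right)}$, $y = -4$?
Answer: $-15157575$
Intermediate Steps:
$W{\left(N,X \right)} = X - 4 N$ ($W{\left(N,X \right)} = - 4 N + X = X - 4 N$)
$k{\left(T,q \right)} = \left(12 + T\right)^{3}$ ($k{\left(T,q \right)} = \left(T - -12\right)^{3} = \left(T + 12\right)^{3} = \left(12 + T\right)^{3}$)
$x{\left(A \right)} = \left(12 + A\right)^{3}$
$z{\left(Y \right)} = 1 + 2 Y$
$- 7575 z{\left(x{\left(-2 \right)} \right)} = - 7575 \left(1 + 2 \left(12 - 2\right)^{3}\right) = - 7575 \left(1 + 2 \cdot 10^{3}\right) = - 7575 \left(1 + 2 \cdot 1000\right) = - 7575 \left(1 + 2000\right) = \left(-7575\right) 2001 = -15157575$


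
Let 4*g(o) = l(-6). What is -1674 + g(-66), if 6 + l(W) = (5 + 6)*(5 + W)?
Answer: -6713/4 ≈ -1678.3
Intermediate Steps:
l(W) = 49 + 11*W (l(W) = -6 + (5 + 6)*(5 + W) = -6 + 11*(5 + W) = -6 + (55 + 11*W) = 49 + 11*W)
g(o) = -17/4 (g(o) = (49 + 11*(-6))/4 = (49 - 66)/4 = (¼)*(-17) = -17/4)
-1674 + g(-66) = -1674 - 17/4 = -6713/4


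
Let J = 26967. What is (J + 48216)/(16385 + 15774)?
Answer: 75183/32159 ≈ 2.3379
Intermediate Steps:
(J + 48216)/(16385 + 15774) = (26967 + 48216)/(16385 + 15774) = 75183/32159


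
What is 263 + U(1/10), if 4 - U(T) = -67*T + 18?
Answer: 2557/10 ≈ 255.70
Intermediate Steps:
U(T) = -14 + 67*T (U(T) = 4 - (-67*T + 18) = 4 - (18 - 67*T) = 4 + (-18 + 67*T) = -14 + 67*T)
263 + U(1/10) = 263 + (-14 + 67/10) = 263 - 73/10 = 2557/10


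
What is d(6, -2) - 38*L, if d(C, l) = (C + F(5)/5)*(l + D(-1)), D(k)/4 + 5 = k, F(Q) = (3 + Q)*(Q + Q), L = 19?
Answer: -1294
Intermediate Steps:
F(Q) = 2*Q*(3 + Q) (F(Q) = (3 + Q)*(2*Q) = 2*Q*(3 + Q))
D(k) = -20 + 4*k
d(C, l) = (-24 + l)*(16 + C) (d(C, l) = (C + (2*5*(3 + 5))/5)*(l + (-20 + 4*(-1))) = (C + (2*5*8)*(⅕))*(l + (-20 - 4)) = (C + 80*(⅕))*(l - 24) = (C + 16)*(-24 + l) = (16 + C)*(-24 + l) = (-24 + l)*(16 + C))
d(6, -2) - 38*L = (-384 - 24*6 + 16*(-2) + 6*(-2)) - 38*19 = (-384 - 144 - 32 - 12) - 722 = -572 - 722 = -1294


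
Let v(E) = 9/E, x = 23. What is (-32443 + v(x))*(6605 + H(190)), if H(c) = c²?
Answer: -31865616900/23 ≈ -1.3855e+9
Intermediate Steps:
(-32443 + v(x))*(6605 + H(190)) = (-32443 + 9/23)*(6605 + 190²) = (-32443 + 9*(1/23))*(6605 + 36100) = (-32443 + 9/23)*42705 = -746180/23*42705 = -31865616900/23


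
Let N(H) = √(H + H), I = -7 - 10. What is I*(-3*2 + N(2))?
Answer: 68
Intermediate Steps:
I = -17
N(H) = √2*√H (N(H) = √(2*H) = √2*√H)
I*(-3*2 + N(2)) = -17*(-3*2 + √2*√2) = -17*(-6 + 2) = -17*(-4) = 68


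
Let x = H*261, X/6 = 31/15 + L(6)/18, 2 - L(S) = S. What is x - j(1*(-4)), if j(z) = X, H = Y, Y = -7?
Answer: -27571/15 ≈ -1838.1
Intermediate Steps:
L(S) = 2 - S
X = 166/15 (X = 6*(31/15 + (2 - 1*6)/18) = 6*(31*(1/15) + (2 - 6)*(1/18)) = 6*(31/15 - 4*1/18) = 6*(31/15 - 2/9) = 6*(83/45) = 166/15 ≈ 11.067)
H = -7
j(z) = 166/15
x = -1827 (x = -7*261 = -1827)
x - j(1*(-4)) = -1827 - 1*166/15 = -1827 - 166/15 = -27571/15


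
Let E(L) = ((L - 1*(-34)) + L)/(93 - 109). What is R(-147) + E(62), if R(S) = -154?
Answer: -1311/8 ≈ -163.88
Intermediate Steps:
E(L) = -17/8 - L/8 (E(L) = ((L + 34) + L)/(-16) = ((34 + L) + L)*(-1/16) = (34 + 2*L)*(-1/16) = -17/8 - L/8)
R(-147) + E(62) = -154 + (-17/8 - ⅛*62) = -154 + (-17/8 - 31/4) = -154 - 79/8 = -1311/8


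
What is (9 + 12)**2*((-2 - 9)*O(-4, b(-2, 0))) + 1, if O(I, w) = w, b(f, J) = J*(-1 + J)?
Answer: 1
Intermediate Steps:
(9 + 12)**2*((-2 - 9)*O(-4, b(-2, 0))) + 1 = (9 + 12)**2*((-2 - 9)*(0*(-1 + 0))) + 1 = 21**2*(-0*(-1)) + 1 = 441*(-11*0) + 1 = 441*0 + 1 = 0 + 1 = 1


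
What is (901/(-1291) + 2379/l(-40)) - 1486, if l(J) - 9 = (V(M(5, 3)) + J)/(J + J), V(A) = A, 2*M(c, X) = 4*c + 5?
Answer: -36584425/29693 ≈ -1232.1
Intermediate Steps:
M(c, X) = 5/2 + 2*c (M(c, X) = (4*c + 5)/2 = (5 + 4*c)/2 = 5/2 + 2*c)
l(J) = 9 + (25/2 + J)/(2*J) (l(J) = 9 + ((5/2 + 2*5) + J)/(J + J) = 9 + ((5/2 + 10) + J)/((2*J)) = 9 + (25/2 + J)*(1/(2*J)) = 9 + (25/2 + J)/(2*J))
(901/(-1291) + 2379/l(-40)) - 1486 = (901/(-1291) + 2379/(((¼)*(25 + 38*(-40))/(-40)))) - 1486 = (901*(-1/1291) + 2379/(((¼)*(-1/40)*(25 - 1520)))) - 1486 = (-901/1291 + 2379/(((¼)*(-1/40)*(-1495)))) - 1486 = (-901/1291 + 2379/(299/32)) - 1486 = (-901/1291 + 2379*(32/299)) - 1486 = (-901/1291 + 5856/23) - 1486 = 7539373/29693 - 1486 = -36584425/29693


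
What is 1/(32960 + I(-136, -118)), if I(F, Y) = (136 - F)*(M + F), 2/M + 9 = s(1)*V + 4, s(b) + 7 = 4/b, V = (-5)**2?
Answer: -5/20194 ≈ -0.00024760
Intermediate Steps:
V = 25
s(b) = -7 + 4/b
M = -1/40 (M = 2/(-9 + ((-7 + 4/1)*25 + 4)) = 2/(-9 + ((-7 + 4*1)*25 + 4)) = 2/(-9 + ((-7 + 4)*25 + 4)) = 2/(-9 + (-3*25 + 4)) = 2/(-9 + (-75 + 4)) = 2/(-9 - 71) = 2/(-80) = 2*(-1/80) = -1/40 ≈ -0.025000)
I(F, Y) = (136 - F)*(-1/40 + F)
1/(32960 + I(-136, -118)) = 1/(32960 + (-17/5 - 1*(-136)**2 + (5441/40)*(-136))) = 1/(32960 + (-17/5 - 1*18496 - 92497/5)) = 1/(32960 + (-17/5 - 18496 - 92497/5)) = 1/(32960 - 184994/5) = 1/(-20194/5) = -5/20194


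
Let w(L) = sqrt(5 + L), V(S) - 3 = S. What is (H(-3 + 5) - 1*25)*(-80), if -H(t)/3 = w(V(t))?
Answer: 2000 + 240*sqrt(10) ≈ 2758.9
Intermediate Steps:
V(S) = 3 + S
H(t) = -3*sqrt(8 + t) (H(t) = -3*sqrt(5 + (3 + t)) = -3*sqrt(8 + t))
(H(-3 + 5) - 1*25)*(-80) = (-3*sqrt(8 + (-3 + 5)) - 1*25)*(-80) = (-3*sqrt(8 + 2) - 25)*(-80) = (-3*sqrt(10) - 25)*(-80) = (-25 - 3*sqrt(10))*(-80) = 2000 + 240*sqrt(10)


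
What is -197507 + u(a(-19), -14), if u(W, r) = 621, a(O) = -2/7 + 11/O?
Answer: -196886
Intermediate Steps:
a(O) = -2/7 + 11/O (a(O) = -2*⅐ + 11/O = -2/7 + 11/O)
-197507 + u(a(-19), -14) = -197507 + 621 = -196886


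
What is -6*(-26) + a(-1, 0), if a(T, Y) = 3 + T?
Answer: 158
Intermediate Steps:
-6*(-26) + a(-1, 0) = -6*(-26) + (3 - 1) = 156 + 2 = 158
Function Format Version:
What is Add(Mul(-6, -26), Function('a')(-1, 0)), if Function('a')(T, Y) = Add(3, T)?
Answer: 158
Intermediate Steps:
Add(Mul(-6, -26), Function('a')(-1, 0)) = Add(Mul(-6, -26), Add(3, -1)) = Add(156, 2) = 158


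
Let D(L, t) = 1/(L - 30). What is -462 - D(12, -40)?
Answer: -8315/18 ≈ -461.94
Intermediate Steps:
D(L, t) = 1/(-30 + L)
-462 - D(12, -40) = -462 - 1/(-30 + 12) = -462 - 1/(-18) = -462 - 1*(-1/18) = -462 + 1/18 = -8315/18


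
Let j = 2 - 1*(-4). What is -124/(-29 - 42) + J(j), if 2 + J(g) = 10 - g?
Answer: 266/71 ≈ 3.7465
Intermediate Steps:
j = 6 (j = 2 + 4 = 6)
J(g) = 8 - g (J(g) = -2 + (10 - g) = 8 - g)
-124/(-29 - 42) + J(j) = -124/(-29 - 42) + (8 - 1*6) = -124/(-71) + (8 - 6) = -1/71*(-124) + 2 = 124/71 + 2 = 266/71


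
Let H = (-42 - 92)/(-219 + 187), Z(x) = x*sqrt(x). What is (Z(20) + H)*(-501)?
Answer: -33567/16 - 20040*sqrt(5) ≈ -46909.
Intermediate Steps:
Z(x) = x**(3/2)
H = 67/16 (H = -134/(-32) = -134*(-1/32) = 67/16 ≈ 4.1875)
(Z(20) + H)*(-501) = (20**(3/2) + 67/16)*(-501) = (40*sqrt(5) + 67/16)*(-501) = (67/16 + 40*sqrt(5))*(-501) = -33567/16 - 20040*sqrt(5)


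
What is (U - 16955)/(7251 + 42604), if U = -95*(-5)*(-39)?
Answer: -7096/9971 ≈ -0.71166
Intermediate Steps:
U = -18525 (U = 475*(-39) = -18525)
(U - 16955)/(7251 + 42604) = (-18525 - 16955)/(7251 + 42604) = -35480/49855 = -35480*1/49855 = -7096/9971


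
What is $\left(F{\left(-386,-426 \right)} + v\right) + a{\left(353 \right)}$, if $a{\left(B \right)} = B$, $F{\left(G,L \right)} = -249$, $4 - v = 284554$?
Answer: $-284446$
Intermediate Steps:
$v = -284550$ ($v = 4 - 284554 = -284550$)
$\left(F{\left(-386,-426 \right)} + v\right) + a{\left(353 \right)} = \left(-249 - 284550\right) + 353 = -284799 + 353 = -284446$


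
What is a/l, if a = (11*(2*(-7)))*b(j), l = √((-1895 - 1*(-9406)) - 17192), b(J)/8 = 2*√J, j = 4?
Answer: 704*I*√9681/1383 ≈ 50.085*I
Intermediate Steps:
b(J) = 16*√J (b(J) = 8*(2*√J) = 16*√J)
l = I*√9681 (l = √((-1895 + 9406) - 17192) = √(7511 - 17192) = √(-9681) = I*√9681 ≈ 98.392*I)
a = -4928 (a = (11*(2*(-7)))*(16*√4) = (11*(-14))*(16*2) = -154*32 = -4928)
a/l = -4928*(-I*√9681/9681) = -(-704)*I*√9681/1383 = 704*I*√9681/1383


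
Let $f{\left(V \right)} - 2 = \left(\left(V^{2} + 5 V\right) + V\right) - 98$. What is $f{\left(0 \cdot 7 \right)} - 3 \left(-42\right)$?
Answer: $30$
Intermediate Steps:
$f{\left(V \right)} = -96 + V^{2} + 6 V$ ($f{\left(V \right)} = 2 - \left(98 - V^{2} - 6 V\right) = 2 + \left(-98 + V^{2} + 6 V\right) = -96 + V^{2} + 6 V$)
$f{\left(0 \cdot 7 \right)} - 3 \left(-42\right) = \left(-96 + \left(0 \cdot 7\right)^{2} + 6 \cdot 0 \cdot 7\right) - 3 \left(-42\right) = \left(-96 + 0^{2} + 6 \cdot 0\right) - -126 = \left(-96 + 0 + 0\right) + 126 = -96 + 126 = 30$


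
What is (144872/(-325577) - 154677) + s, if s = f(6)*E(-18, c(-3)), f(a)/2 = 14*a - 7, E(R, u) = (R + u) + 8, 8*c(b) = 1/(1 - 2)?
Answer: -29066899679/186044 ≈ -1.5624e+5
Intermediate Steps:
c(b) = -⅛ (c(b) = 1/(8*(1 - 2)) = (⅛)/(-1) = (⅛)*(-1) = -⅛)
E(R, u) = 8 + R + u
f(a) = -14 + 28*a (f(a) = 2*(14*a - 7) = 2*(-7 + 14*a) = -14 + 28*a)
s = -6237/4 (s = (-14 + 28*6)*(8 - 18 - ⅛) = (-14 + 168)*(-81/8) = 154*(-81/8) = -6237/4 ≈ -1559.3)
(144872/(-325577) - 154677) + s = (144872/(-325577) - 154677) - 6237/4 = (144872*(-1/325577) - 154677) - 6237/4 = (-20696/46511 - 154677) - 6237/4 = -7194202643/46511 - 6237/4 = -29066899679/186044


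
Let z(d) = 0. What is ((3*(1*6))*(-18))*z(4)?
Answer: 0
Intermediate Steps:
((3*(1*6))*(-18))*z(4) = ((3*(1*6))*(-18))*0 = ((3*6)*(-18))*0 = (18*(-18))*0 = -324*0 = 0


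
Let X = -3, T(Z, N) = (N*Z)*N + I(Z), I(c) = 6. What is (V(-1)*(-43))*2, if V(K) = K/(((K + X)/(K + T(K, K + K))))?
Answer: -43/2 ≈ -21.500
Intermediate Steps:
T(Z, N) = 6 + Z*N² (T(Z, N) = (N*Z)*N + 6 = Z*N² + 6 = 6 + Z*N²)
V(K) = K*(6 + K + 4*K³)/(-3 + K) (V(K) = K/(((K - 3)/(K + (6 + K*(K + K)²)))) = K/(((-3 + K)/(K + (6 + K*(2*K)²)))) = K/(((-3 + K)/(K + (6 + K*(4*K²))))) = K/(((-3 + K)/(K + (6 + 4*K³)))) = K/(((-3 + K)/(6 + K + 4*K³))) = K*((6 + K + 4*K³)/(-3 + K)) = K*(6 + K + 4*K³)/(-3 + K))
(V(-1)*(-43))*2 = (-(6 - 1 + 4*(-1)³)/(-3 - 1)*(-43))*2 = (-1*(6 - 1 + 4*(-1))/(-4)*(-43))*2 = (-1*(-¼)*(6 - 1 - 4)*(-43))*2 = (-1*(-¼)*1*(-43))*2 = ((¼)*(-43))*2 = -43/4*2 = -43/2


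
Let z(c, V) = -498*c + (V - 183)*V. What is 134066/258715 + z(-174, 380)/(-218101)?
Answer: -965049878/4340461555 ≈ -0.22234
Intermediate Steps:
z(c, V) = -498*c + V*(-183 + V) (z(c, V) = -498*c + (-183 + V)*V = -498*c + V*(-183 + V))
134066/258715 + z(-174, 380)/(-218101) = 134066/258715 + (380² - 498*(-174) - 183*380)/(-218101) = 134066*(1/258715) + (144400 + 86652 - 69540)*(-1/218101) = 134066/258715 + 161512*(-1/218101) = 134066/258715 - 12424/16777 = -965049878/4340461555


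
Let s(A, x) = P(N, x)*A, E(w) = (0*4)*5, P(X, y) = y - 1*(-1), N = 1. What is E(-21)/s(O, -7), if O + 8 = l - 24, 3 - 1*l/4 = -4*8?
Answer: 0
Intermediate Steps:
l = 140 (l = 12 - (-16)*8 = 12 - 4*(-32) = 12 + 128 = 140)
P(X, y) = 1 + y (P(X, y) = y + 1 = 1 + y)
E(w) = 0 (E(w) = 0*5 = 0)
O = 108 (O = -8 + (140 - 24) = -8 + 116 = 108)
s(A, x) = A*(1 + x) (s(A, x) = (1 + x)*A = A*(1 + x))
E(-21)/s(O, -7) = 0/((108*(1 - 7))) = 0/((108*(-6))) = 0/(-648) = 0*(-1/648) = 0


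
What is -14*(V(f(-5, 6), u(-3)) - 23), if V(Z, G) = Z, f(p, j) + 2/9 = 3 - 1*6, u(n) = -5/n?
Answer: 3304/9 ≈ 367.11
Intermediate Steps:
f(p, j) = -29/9 (f(p, j) = -2/9 + (3 - 1*6) = -2/9 + (3 - 6) = -2/9 - 3 = -29/9)
-14*(V(f(-5, 6), u(-3)) - 23) = -14*(-29/9 - 23) = -14*(-236/9) = 3304/9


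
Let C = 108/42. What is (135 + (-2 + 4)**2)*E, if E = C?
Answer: 2502/7 ≈ 357.43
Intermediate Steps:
C = 18/7 (C = 108*(1/42) = 18/7 ≈ 2.5714)
E = 18/7 ≈ 2.5714
(135 + (-2 + 4)**2)*E = (135 + (-2 + 4)**2)*(18/7) = (135 + 2**2)*(18/7) = (135 + 4)*(18/7) = 139*(18/7) = 2502/7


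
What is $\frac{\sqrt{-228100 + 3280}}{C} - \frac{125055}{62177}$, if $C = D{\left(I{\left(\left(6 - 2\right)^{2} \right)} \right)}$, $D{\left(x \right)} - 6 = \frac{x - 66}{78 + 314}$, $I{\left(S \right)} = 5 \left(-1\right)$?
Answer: $- \frac{125055}{62177} + \frac{2352 i \sqrt{6245}}{2281} \approx -2.0113 + 81.485 i$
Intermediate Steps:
$I{\left(S \right)} = -5$
$D{\left(x \right)} = \frac{1143}{196} + \frac{x}{392}$ ($D{\left(x \right)} = 6 + \frac{x - 66}{78 + 314} = 6 + \frac{-66 + x}{392} = 6 + \left(-66 + x\right) \frac{1}{392} = 6 + \left(- \frac{33}{196} + \frac{x}{392}\right) = \frac{1143}{196} + \frac{x}{392}$)
$C = \frac{2281}{392}$ ($C = \frac{1143}{196} + \frac{1}{392} \left(-5\right) = \frac{1143}{196} - \frac{5}{392} = \frac{2281}{392} \approx 5.8189$)
$\frac{\sqrt{-228100 + 3280}}{C} - \frac{125055}{62177} = \frac{\sqrt{-228100 + 3280}}{\frac{2281}{392}} - \frac{125055}{62177} = \sqrt{-224820} \cdot \frac{392}{2281} - \frac{125055}{62177} = 6 i \sqrt{6245} \cdot \frac{392}{2281} - \frac{125055}{62177} = \frac{2352 i \sqrt{6245}}{2281} - \frac{125055}{62177} = - \frac{125055}{62177} + \frac{2352 i \sqrt{6245}}{2281}$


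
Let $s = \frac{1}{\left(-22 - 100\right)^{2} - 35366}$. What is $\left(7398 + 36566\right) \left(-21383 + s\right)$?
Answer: $- \frac{9627381955074}{10241} \approx -9.4008 \cdot 10^{8}$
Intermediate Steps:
$s = - \frac{1}{20482}$ ($s = \frac{1}{\left(-122\right)^{2} - 35366} = \frac{1}{14884 - 35366} = \frac{1}{-20482} = - \frac{1}{20482} \approx -4.8823 \cdot 10^{-5}$)
$\left(7398 + 36566\right) \left(-21383 + s\right) = \left(7398 + 36566\right) \left(-21383 - \frac{1}{20482}\right) = 43964 \left(- \frac{437966607}{20482}\right) = - \frac{9627381955074}{10241}$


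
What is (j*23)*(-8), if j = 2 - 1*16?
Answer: 2576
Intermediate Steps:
j = -14 (j = 2 - 16 = -14)
(j*23)*(-8) = -14*23*(-8) = -322*(-8) = 2576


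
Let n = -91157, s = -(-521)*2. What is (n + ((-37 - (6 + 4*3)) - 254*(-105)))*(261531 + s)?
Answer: -16946986566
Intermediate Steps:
s = 1042 (s = -1*(-1042) = 1042)
(n + ((-37 - (6 + 4*3)) - 254*(-105)))*(261531 + s) = (-91157 + ((-37 - (6 + 4*3)) - 254*(-105)))*(261531 + 1042) = (-91157 + ((-37 - (6 + 12)) + 26670))*262573 = (-91157 + ((-37 - 1*18) + 26670))*262573 = (-91157 + ((-37 - 18) + 26670))*262573 = (-91157 + (-55 + 26670))*262573 = (-91157 + 26615)*262573 = -64542*262573 = -16946986566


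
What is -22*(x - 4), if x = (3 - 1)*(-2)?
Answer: 176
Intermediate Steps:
x = -4 (x = 2*(-2) = -4)
-22*(x - 4) = -22*(-4 - 4) = -22*(-8) = 176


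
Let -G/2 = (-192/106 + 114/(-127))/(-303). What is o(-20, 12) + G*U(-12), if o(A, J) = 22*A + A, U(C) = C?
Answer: -312576388/679831 ≈ -459.79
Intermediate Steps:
G = -12156/679831 (G = -2*(-192/106 + 114/(-127))/(-303) = -2*(-192*1/106 + 114*(-1/127))*(-1)/303 = -2*(-96/53 - 114/127)*(-1)/303 = -(-36468)*(-1)/(6731*303) = -2*6078/679831 = -12156/679831 ≈ -0.017881)
o(A, J) = 23*A
o(-20, 12) + G*U(-12) = 23*(-20) - 12156/679831*(-12) = -460 + 145872/679831 = -312576388/679831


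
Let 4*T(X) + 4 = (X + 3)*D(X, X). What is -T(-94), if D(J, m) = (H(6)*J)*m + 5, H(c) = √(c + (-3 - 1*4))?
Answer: 459/4 + 201019*I ≈ 114.75 + 2.0102e+5*I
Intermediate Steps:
H(c) = √(-7 + c) (H(c) = √(c + (-3 - 4)) = √(c - 7) = √(-7 + c))
D(J, m) = 5 + I*J*m (D(J, m) = (√(-7 + 6)*J)*m + 5 = (√(-1)*J)*m + 5 = (I*J)*m + 5 = I*J*m + 5 = 5 + I*J*m)
T(X) = -1 + (3 + X)*(5 + I*X²)/4 (T(X) = -1 + ((X + 3)*(5 + I*X*X))/4 = -1 + ((3 + X)*(5 + I*X²))/4 = -1 + (3 + X)*(5 + I*X²)/4)
-T(-94) = -(11/4 + (¼)*(-94)*(5 + I*(-94)²) + (¾)*I*(-94)²) = -(11/4 + (¼)*(-94)*(5 + I*8836) + (¾)*I*8836) = -(11/4 + (¼)*(-94)*(5 + 8836*I) + 6627*I) = -(11/4 + (-235/2 - 207646*I) + 6627*I) = -(-459/4 - 201019*I) = 459/4 + 201019*I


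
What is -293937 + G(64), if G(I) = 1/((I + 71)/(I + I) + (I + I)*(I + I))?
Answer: -616470248791/2097287 ≈ -2.9394e+5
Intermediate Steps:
G(I) = 1/(4*I**2 + (71 + I)/(2*I)) (G(I) = 1/((71 + I)/((2*I)) + (2*I)*(2*I)) = 1/((71 + I)*(1/(2*I)) + 4*I**2) = 1/((71 + I)/(2*I) + 4*I**2) = 1/(4*I**2 + (71 + I)/(2*I)))
-293937 + G(64) = -293937 + 2*64/(71 + 64 + 8*64**3) = -293937 + 2*64/(71 + 64 + 8*262144) = -293937 + 2*64/(71 + 64 + 2097152) = -293937 + 2*64/2097287 = -293937 + 2*64*(1/2097287) = -293937 + 128/2097287 = -616470248791/2097287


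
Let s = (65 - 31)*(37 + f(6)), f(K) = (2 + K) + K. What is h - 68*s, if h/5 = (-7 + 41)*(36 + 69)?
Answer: -100062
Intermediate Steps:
f(K) = 2 + 2*K
h = 17850 (h = 5*((-7 + 41)*(36 + 69)) = 5*(34*105) = 5*3570 = 17850)
s = 1734 (s = (65 - 31)*(37 + (2 + 2*6)) = 34*(37 + (2 + 12)) = 34*(37 + 14) = 34*51 = 1734)
h - 68*s = 17850 - 68*1734 = 17850 - 117912 = -100062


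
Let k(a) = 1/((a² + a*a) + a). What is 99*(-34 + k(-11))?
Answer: -23559/7 ≈ -3365.6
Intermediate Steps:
k(a) = 1/(a + 2*a²) (k(a) = 1/((a² + a²) + a) = 1/(2*a² + a) = 1/(a + 2*a²))
99*(-34 + k(-11)) = 99*(-34 + 1/((-11)*(1 + 2*(-11)))) = 99*(-34 - 1/(11*(1 - 22))) = 99*(-34 - 1/11/(-21)) = 99*(-34 - 1/11*(-1/21)) = 99*(-34 + 1/231) = 99*(-7853/231) = -23559/7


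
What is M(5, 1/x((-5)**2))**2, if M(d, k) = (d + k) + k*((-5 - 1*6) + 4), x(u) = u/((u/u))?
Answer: 14161/625 ≈ 22.658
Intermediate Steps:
x(u) = u (x(u) = u/1 = u*1 = u)
M(d, k) = d - 6*k (M(d, k) = (d + k) + k*((-5 - 6) + 4) = (d + k) + k*(-11 + 4) = (d + k) + k*(-7) = (d + k) - 7*k = d - 6*k)
M(5, 1/x((-5)**2))**2 = (5 - 6/((-5)**2))**2 = (5 - 6/25)**2 = (119/25)**2 = 14161/625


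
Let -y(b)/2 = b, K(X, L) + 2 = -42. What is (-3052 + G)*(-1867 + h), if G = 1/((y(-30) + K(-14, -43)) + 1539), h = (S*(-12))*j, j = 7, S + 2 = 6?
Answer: 10455127377/1555 ≈ 6.7236e+6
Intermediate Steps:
S = 4 (S = -2 + 6 = 4)
K(X, L) = -44 (K(X, L) = -2 - 42 = -44)
y(b) = -2*b
h = -336 (h = (4*(-12))*7 = -48*7 = -336)
G = 1/1555 (G = 1/((-2*(-30) - 44) + 1539) = 1/((60 - 44) + 1539) = 1/(16 + 1539) = 1/1555 ≈ 0.00064309)
(-3052 + G)*(-1867 + h) = (-3052 + 1/1555)*(-1867 - 336) = -4745859/1555*(-2203) = 10455127377/1555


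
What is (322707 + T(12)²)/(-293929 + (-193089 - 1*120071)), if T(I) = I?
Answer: -107617/202363 ≈ -0.53180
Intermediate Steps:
(322707 + T(12)²)/(-293929 + (-193089 - 1*120071)) = (322707 + 12²)/(-293929 + (-193089 - 1*120071)) = (322707 + 144)/(-293929 + (-193089 - 120071)) = 322851/(-293929 - 313160) = 322851/(-607089) = 322851*(-1/607089) = -107617/202363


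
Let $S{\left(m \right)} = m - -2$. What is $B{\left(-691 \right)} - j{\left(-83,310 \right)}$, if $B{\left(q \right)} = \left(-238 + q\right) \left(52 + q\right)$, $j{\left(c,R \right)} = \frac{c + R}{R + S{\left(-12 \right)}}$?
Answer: $\frac{178089073}{300} \approx 5.9363 \cdot 10^{5}$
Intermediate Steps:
$S{\left(m \right)} = 2 + m$ ($S{\left(m \right)} = m + 2 = 2 + m$)
$j{\left(c,R \right)} = \frac{R + c}{-10 + R}$ ($j{\left(c,R \right)} = \frac{c + R}{R + \left(2 - 12\right)} = \frac{R + c}{R - 10} = \frac{R + c}{-10 + R}$)
$B{\left(-691 \right)} - j{\left(-83,310 \right)} = \left(-12376 + \left(-691\right)^{2} - -128526\right) - \frac{310 - 83}{-10 + 310} = \left(-12376 + 477481 + 128526\right) - \frac{1}{300} \cdot 227 = 593631 - \frac{1}{300} \cdot 227 = 593631 - \frac{227}{300} = \frac{178089073}{300}$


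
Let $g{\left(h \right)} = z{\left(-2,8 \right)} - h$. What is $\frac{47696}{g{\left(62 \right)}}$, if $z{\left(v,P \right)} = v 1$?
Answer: $- \frac{2981}{4} \approx -745.25$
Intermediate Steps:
$z{\left(v,P \right)} = v$
$g{\left(h \right)} = -2 - h$
$\frac{47696}{g{\left(62 \right)}} = \frac{47696}{-2 - 62} = \frac{47696}{-64} = 47696 \left(- \frac{1}{64}\right) = - \frac{2981}{4}$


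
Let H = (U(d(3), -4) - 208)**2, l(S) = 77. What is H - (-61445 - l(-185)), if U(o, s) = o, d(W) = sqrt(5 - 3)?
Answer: 104788 - 416*sqrt(2) ≈ 1.0420e+5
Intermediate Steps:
d(W) = sqrt(2)
H = (-208 + sqrt(2))**2 (H = (sqrt(2) - 208)**2 = (-208 + sqrt(2))**2 ≈ 42678.)
H - (-61445 - l(-185)) = (208 - sqrt(2))**2 - (-61445 - 1*77) = (208 - sqrt(2))**2 - (-61445 - 77) = (208 - sqrt(2))**2 - 1*(-61522) = (208 - sqrt(2))**2 + 61522 = 61522 + (208 - sqrt(2))**2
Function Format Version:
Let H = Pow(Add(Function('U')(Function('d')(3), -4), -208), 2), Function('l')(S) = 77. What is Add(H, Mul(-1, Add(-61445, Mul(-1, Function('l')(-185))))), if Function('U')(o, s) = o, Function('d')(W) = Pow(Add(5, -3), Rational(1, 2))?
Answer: Add(104788, Mul(-416, Pow(2, Rational(1, 2)))) ≈ 1.0420e+5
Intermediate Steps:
Function('d')(W) = Pow(2, Rational(1, 2))
H = Pow(Add(-208, Pow(2, Rational(1, 2))), 2) (H = Pow(Add(Pow(2, Rational(1, 2)), -208), 2) = Pow(Add(-208, Pow(2, Rational(1, 2))), 2) ≈ 42678.)
Add(H, Mul(-1, Add(-61445, Mul(-1, Function('l')(-185))))) = Add(Pow(Add(208, Mul(-1, Pow(2, Rational(1, 2)))), 2), Mul(-1, Add(-61445, Mul(-1, 77)))) = Add(Pow(Add(208, Mul(-1, Pow(2, Rational(1, 2)))), 2), Mul(-1, Add(-61445, -77))) = Add(Pow(Add(208, Mul(-1, Pow(2, Rational(1, 2)))), 2), Mul(-1, -61522)) = Add(Pow(Add(208, Mul(-1, Pow(2, Rational(1, 2)))), 2), 61522) = Add(61522, Pow(Add(208, Mul(-1, Pow(2, Rational(1, 2)))), 2))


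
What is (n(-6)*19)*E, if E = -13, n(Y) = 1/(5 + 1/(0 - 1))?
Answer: -247/4 ≈ -61.750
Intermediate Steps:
n(Y) = 1/4 (n(Y) = 1/(5 + 1/(-1)) = 1/(5 - 1) = 1/4)
(n(-6)*19)*E = ((1/4)*19)*(-13) = (19/4)*(-13) = -247/4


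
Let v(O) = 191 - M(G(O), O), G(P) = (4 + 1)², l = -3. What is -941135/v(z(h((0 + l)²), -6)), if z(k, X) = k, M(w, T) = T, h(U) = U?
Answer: -72395/14 ≈ -5171.1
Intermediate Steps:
G(P) = 25 (G(P) = 5² = 25)
v(O) = 191 - O
-941135/v(z(h((0 + l)²), -6)) = -941135/(191 - (0 - 3)²) = -941135/(191 - 1*(-3)²) = -941135/(191 - 1*9) = -941135/(191 - 9) = -941135/182 = -941135*1/182 = -72395/14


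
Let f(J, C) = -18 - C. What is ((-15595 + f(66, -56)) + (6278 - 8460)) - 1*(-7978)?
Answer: -9761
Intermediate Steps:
((-15595 + f(66, -56)) + (6278 - 8460)) - 1*(-7978) = ((-15595 + (-18 - 1*(-56))) + (6278 - 8460)) - 1*(-7978) = ((-15595 + (-18 + 56)) - 2182) + 7978 = ((-15595 + 38) - 2182) + 7978 = (-15557 - 2182) + 7978 = -17739 + 7978 = -9761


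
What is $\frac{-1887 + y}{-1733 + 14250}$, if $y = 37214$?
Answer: $\frac{35327}{12517} \approx 2.8223$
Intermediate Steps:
$\frac{-1887 + y}{-1733 + 14250} = \frac{-1887 + 37214}{-1733 + 14250} = \frac{35327}{12517}$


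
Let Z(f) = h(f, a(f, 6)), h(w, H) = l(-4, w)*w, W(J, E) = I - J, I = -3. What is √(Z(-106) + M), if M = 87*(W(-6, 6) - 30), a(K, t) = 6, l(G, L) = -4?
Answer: 5*I*√77 ≈ 43.875*I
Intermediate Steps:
W(J, E) = -3 - J
h(w, H) = -4*w
M = -2349 (M = 87*((-3 - 1*(-6)) - 30) = 87*((-3 + 6) - 30) = 87*(3 - 30) = 87*(-27) = -2349)
Z(f) = -4*f
√(Z(-106) + M) = √(-4*(-106) - 2349) = √(424 - 2349) = √(-1925) = 5*I*√77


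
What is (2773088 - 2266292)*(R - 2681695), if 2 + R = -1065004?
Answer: -1898813079996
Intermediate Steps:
R = -1065006 (R = -2 - 1065004 = -1065006)
(2773088 - 2266292)*(R - 2681695) = (2773088 - 2266292)*(-1065006 - 2681695) = 506796*(-3746701) = -1898813079996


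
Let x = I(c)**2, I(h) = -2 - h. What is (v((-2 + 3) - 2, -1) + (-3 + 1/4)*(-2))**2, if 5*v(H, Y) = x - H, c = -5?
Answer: 225/4 ≈ 56.250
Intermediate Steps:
x = 9 (x = (-2 - 1*(-5))**2 = (-2 + 5)**2 = 3**2 = 9)
v(H, Y) = 9/5 - H/5 (v(H, Y) = (9 - H)/5 = 9/5 - H/5)
(v((-2 + 3) - 2, -1) + (-3 + 1/4)*(-2))**2 = ((9/5 - ((-2 + 3) - 2)/5) + (-3 + 1/4)*(-2))**2 = ((9/5 - (1 - 2)/5) + (-3 + 1/4)*(-2))**2 = ((9/5 - 1/5*(-1)) - 11/4*(-2))**2 = ((9/5 + 1/5) + 11/2)**2 = (2 + 11/2)**2 = (15/2)**2 = 225/4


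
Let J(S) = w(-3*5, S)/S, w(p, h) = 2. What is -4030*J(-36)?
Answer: 2015/9 ≈ 223.89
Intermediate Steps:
J(S) = 2/S
-4030*J(-36) = -8060/(-36) = -8060*(-1)/36 = -4030*(-1/18) = 2015/9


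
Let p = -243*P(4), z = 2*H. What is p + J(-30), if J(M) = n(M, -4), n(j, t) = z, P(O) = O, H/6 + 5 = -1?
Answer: -1044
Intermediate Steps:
H = -36 (H = -30 + 6*(-1) = -30 - 6 = -36)
z = -72 (z = 2*(-36) = -72)
n(j, t) = -72
J(M) = -72
p = -972 (p = -243*4 = -972)
p + J(-30) = -972 - 72 = -1044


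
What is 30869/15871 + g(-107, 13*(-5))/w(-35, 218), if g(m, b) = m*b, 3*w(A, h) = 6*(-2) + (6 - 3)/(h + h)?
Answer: -48073098313/27663153 ≈ -1737.8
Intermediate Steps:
w(A, h) = -4 + 1/(2*h) (w(A, h) = (6*(-2) + (6 - 3)/(h + h))/3 = (-12 + 3/((2*h)))/3 = (-12 + 3*(1/(2*h)))/3 = (-12 + 3/(2*h))/3 = -4 + 1/(2*h))
g(m, b) = b*m
30869/15871 + g(-107, 13*(-5))/w(-35, 218) = 30869/15871 + ((13*(-5))*(-107))/(-4 + (1/2)/218) = 30869*(1/15871) + (-65*(-107))/(-4 + (1/2)*(1/218)) = 30869/15871 + 6955/(-4 + 1/436) = 30869/15871 + 6955/(-1743/436) = 30869/15871 + 6955*(-436/1743) = 30869/15871 - 3032380/1743 = -48073098313/27663153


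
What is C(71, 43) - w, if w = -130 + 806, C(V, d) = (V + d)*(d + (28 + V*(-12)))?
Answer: -89710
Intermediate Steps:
C(V, d) = (V + d)*(28 + d - 12*V) (C(V, d) = (V + d)*(d + (28 - 12*V)) = (V + d)*(28 + d - 12*V))
w = 676
C(71, 43) - w = (43² - 12*71² + 28*71 + 28*43 - 11*71*43) - 1*676 = (1849 - 12*5041 + 1988 + 1204 - 33583) - 676 = (1849 - 60492 + 1988 + 1204 - 33583) - 676 = -89034 - 676 = -89710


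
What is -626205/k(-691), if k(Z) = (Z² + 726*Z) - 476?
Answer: 626205/24661 ≈ 25.393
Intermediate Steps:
k(Z) = -476 + Z² + 726*Z
-626205/k(-691) = -626205/(-476 + (-691)² + 726*(-691)) = -626205/(-476 + 477481 - 501666) = -626205/(-24661) = -626205*(-1/24661) = 626205/24661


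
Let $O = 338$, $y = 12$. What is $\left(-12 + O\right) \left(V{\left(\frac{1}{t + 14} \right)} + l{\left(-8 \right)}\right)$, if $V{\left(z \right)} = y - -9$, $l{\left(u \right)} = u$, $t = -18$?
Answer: $4238$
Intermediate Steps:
$V{\left(z \right)} = 21$ ($V{\left(z \right)} = 12 - -9 = 12 + 9 = 21$)
$\left(-12 + O\right) \left(V{\left(\frac{1}{t + 14} \right)} + l{\left(-8 \right)}\right) = \left(-12 + 338\right) \left(21 - 8\right) = 326 \cdot 13 = 4238$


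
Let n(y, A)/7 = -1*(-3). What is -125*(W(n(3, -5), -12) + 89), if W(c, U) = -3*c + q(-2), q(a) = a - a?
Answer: -3250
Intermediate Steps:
n(y, A) = 21 (n(y, A) = 7*(-1*(-3)) = 7*3 = 21)
q(a) = 0
W(c, U) = -3*c (W(c, U) = -3*c + 0 = -3*c)
-125*(W(n(3, -5), -12) + 89) = -125*(-3*21 + 89) = -125*(-63 + 89) = -125*26 = -3250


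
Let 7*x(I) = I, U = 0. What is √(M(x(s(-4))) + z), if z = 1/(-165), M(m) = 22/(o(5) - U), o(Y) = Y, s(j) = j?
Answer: √4785/33 ≈ 2.0962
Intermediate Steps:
x(I) = I/7
M(m) = 22/5 (M(m) = 22/(5 - 1*0) = 22/(5 + 0) = 22/5)
z = -1/165 ≈ -0.0060606
√(M(x(s(-4))) + z) = √(22/5 - 1/165) = √(145/33) = √4785/33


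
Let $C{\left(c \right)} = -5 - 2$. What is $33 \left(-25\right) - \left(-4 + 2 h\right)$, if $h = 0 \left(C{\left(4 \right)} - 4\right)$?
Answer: $-821$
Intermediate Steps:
$C{\left(c \right)} = -7$
$h = 0$ ($h = 0 \left(-7 - 4\right) = 0 \left(-11\right) = 0$)
$33 \left(-25\right) - \left(-4 + 2 h\right) = 33 \left(-25\right) + \left(\left(-2\right) 0 + 4\right) = -825 + \left(0 + 4\right) = -825 + 4 = -821$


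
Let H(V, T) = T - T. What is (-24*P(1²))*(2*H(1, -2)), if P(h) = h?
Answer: 0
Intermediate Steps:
H(V, T) = 0
(-24*P(1²))*(2*H(1, -2)) = (-24*1²)*(2*0) = -24*1*0 = -24*0 = 0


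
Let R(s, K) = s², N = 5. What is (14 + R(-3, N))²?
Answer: 529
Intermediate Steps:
(14 + R(-3, N))² = (14 + (-3)²)² = (14 + 9)² = 23² = 529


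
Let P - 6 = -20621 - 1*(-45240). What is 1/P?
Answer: 1/24625 ≈ 4.0609e-5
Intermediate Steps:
P = 24625 (P = 6 + (-20621 - 1*(-45240)) = 6 + (-20621 + 45240) = 6 + 24619 = 24625)
1/P = 1/24625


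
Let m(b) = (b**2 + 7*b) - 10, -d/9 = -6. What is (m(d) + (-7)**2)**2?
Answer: 11108889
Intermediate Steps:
d = 54 (d = -9*(-6) = 54)
m(b) = -10 + b**2 + 7*b
(m(d) + (-7)**2)**2 = ((-10 + 54**2 + 7*54) + (-7)**2)**2 = ((-10 + 2916 + 378) + 49)**2 = (3284 + 49)**2 = 3333**2 = 11108889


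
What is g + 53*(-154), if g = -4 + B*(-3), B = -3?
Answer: -8157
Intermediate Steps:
g = 5 (g = -4 - 3*(-3) = -4 + 9 = 5)
g + 53*(-154) = 5 + 53*(-154) = 5 - 8162 = -8157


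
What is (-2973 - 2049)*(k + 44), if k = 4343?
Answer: -22031514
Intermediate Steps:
(-2973 - 2049)*(k + 44) = (-2973 - 2049)*(4343 + 44) = -5022*4387 = -22031514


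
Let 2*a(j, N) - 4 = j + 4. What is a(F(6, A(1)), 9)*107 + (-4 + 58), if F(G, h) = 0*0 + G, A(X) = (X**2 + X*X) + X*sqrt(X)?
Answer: 803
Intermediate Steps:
A(X) = X**(3/2) + 2*X**2 (A(X) = (X**2 + X**2) + X**(3/2) = 2*X**2 + X**(3/2) = X**(3/2) + 2*X**2)
F(G, h) = G (F(G, h) = 0 + G = G)
a(j, N) = 4 + j/2 (a(j, N) = 2 + (j + 4)/2 = 2 + (4 + j)/2 = 2 + (2 + j/2) = 4 + j/2)
a(F(6, A(1)), 9)*107 + (-4 + 58) = (4 + (1/2)*6)*107 + (-4 + 58) = (4 + 3)*107 + 54 = 7*107 + 54 = 749 + 54 = 803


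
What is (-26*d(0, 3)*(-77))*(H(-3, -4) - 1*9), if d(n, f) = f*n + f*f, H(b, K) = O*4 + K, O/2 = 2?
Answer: 54054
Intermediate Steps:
O = 4 (O = 2*2 = 4)
H(b, K) = 16 + K (H(b, K) = 4*4 + K = 16 + K)
d(n, f) = f² + f*n (d(n, f) = f*n + f² = f² + f*n)
(-26*d(0, 3)*(-77))*(H(-3, -4) - 1*9) = (-78*(3 + 0)*(-77))*((16 - 4) - 1*9) = (-78*3*(-77))*(12 - 9) = (-26*9*(-77))*3 = -234*(-77)*3 = 18018*3 = 54054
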